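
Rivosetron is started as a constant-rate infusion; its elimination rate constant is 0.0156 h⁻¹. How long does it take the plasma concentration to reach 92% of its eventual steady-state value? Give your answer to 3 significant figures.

162 hours

f = 1 − e^(−kt)  ⇒  t = −ln(1 − f) / k
t = −ln(1 − 0.92) / 0.01560 = 2.526 / 0.01560 ≈ 162 hours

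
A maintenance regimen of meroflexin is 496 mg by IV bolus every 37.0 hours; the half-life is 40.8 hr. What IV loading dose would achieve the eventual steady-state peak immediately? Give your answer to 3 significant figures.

1060 mg

k = ln 2 / 40.8 = 0.01699 hr⁻¹
Accumulation ratio R = 1 / (1 − e^(−kτ)) = 1 / (1 − e^(−0.01699×37.0)) = 1 / (1 − 0.5333) = 2.143
Loading dose = maintenance dose × R = 496 × 2.143 ≈ 1060 mg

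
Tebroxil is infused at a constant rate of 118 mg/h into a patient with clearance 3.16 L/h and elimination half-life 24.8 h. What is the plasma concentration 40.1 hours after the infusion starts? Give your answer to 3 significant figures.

25.2 mg/L

Css = rate / CL = 118 / 3.16 = 37.34 mg/L
k = ln 2 / 24.8 = 0.02795 h⁻¹
C(t) = Css (1 − e^(−kt)) = 37.34 × (1 − e^(−1.121)) = 37.34 × 0.6740 ≈ 25.2 mg/L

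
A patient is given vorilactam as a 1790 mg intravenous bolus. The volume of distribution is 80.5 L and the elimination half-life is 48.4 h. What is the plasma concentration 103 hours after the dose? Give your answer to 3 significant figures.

5.09 mg/L

C₀ = dose / V = 1790 / 80.5 = 22.24 mg/L
k = ln 2 / 48.4 = 0.01432 h⁻¹
C(t) = C₀ e^(−kt) = 22.24 × e^(−0.01432 × 103) = 22.24 × e^(−1.475) = 22.24 × 0.2288 ≈ 5.09 mg/L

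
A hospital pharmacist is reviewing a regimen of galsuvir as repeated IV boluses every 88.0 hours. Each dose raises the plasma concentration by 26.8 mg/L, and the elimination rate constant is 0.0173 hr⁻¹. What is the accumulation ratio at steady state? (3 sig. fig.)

1.28

Fraction remaining after one interval: e^(−kτ) = e^(−0.01730 × 88.0) = 0.2182
R = 1 / (1 − 0.2182) = 1 / 0.7818 ≈ 1.28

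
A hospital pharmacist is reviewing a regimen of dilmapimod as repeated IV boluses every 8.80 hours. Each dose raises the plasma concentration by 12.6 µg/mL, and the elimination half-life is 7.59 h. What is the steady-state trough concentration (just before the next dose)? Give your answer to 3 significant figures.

10.2 µg/mL

k = ln 2 / 7.59 = 0.09132 h⁻¹
Fraction remaining after one interval: e^(−kτ) = e^(−0.09132 × 8.80) = 0.4477
R = 1 / (1 − 0.4477) = 1.811
Css,max = 12.6 × 1.811 = 22.81 µg/mL
Css,min = Css,max × e^(−kτ) = 22.81 × 0.4477 ≈ 10.2 µg/mL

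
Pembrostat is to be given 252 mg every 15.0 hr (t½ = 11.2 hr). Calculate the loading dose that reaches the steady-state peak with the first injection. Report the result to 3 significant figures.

417 mg

k = ln 2 / 11.2 = 0.06189 hr⁻¹
Accumulation ratio R = 1 / (1 − e^(−kτ)) = 1 / (1 − e^(−0.06189×15.0)) = 1 / (1 − 0.3952) = 1.653
Loading dose = maintenance dose × R = 252 × 1.653 ≈ 417 mg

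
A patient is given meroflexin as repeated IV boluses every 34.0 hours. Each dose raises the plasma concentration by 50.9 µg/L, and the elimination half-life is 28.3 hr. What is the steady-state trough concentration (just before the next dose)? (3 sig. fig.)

39.2 µg/L

k = ln 2 / 28.3 = 0.02449 hr⁻¹
Fraction remaining after one interval: e^(−kτ) = e^(−0.02449 × 34.0) = 0.4348
R = 1 / (1 − 0.4348) = 1.769
Css,max = 50.9 × 1.769 = 90.06 µg/L
Css,min = Css,max × e^(−kτ) = 90.06 × 0.4348 ≈ 39.2 µg/L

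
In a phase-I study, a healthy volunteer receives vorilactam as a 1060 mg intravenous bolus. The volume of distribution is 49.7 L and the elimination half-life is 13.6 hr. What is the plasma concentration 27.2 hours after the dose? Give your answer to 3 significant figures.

C₀ = dose / V = 1060 / 49.7 = 21.33 mg/L
k = ln 2 / 13.6 = 0.05097 hr⁻¹
C(t) = C₀ e^(−kt) = 21.33 × e^(−0.05097 × 27.2) = 21.33 × e^(−1.386) = 21.33 × 0.2500 ≈ 5.33 mg/L

5.33 mg/L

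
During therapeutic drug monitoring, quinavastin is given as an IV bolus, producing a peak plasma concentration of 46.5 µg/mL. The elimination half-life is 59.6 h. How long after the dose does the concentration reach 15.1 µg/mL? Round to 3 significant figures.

k = ln 2 / 59.6 = 0.01163 h⁻¹
C(t) = C₀ e^(−kt)  ⇒  t = ln(C₀/C) / k
t = ln(46.5/15.1) / 0.01163 = 1.125 / 0.01163 ≈ 96.7 hours

96.7 hours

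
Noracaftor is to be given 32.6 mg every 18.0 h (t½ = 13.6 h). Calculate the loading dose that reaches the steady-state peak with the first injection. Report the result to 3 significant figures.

k = ln 2 / 13.6 = 0.05097 h⁻¹
Accumulation ratio R = 1 / (1 − e^(−kτ)) = 1 / (1 − e^(−0.05097×18.0)) = 1 / (1 − 0.3996) = 1.665
Loading dose = maintenance dose × R = 32.6 × 1.665 ≈ 54.3 mg

54.3 mg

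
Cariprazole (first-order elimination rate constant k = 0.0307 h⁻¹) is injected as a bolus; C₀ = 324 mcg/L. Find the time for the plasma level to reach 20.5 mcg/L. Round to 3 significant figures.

89.9 hours

C(t) = C₀ e^(−kt)  ⇒  t = ln(C₀/C) / k
t = ln(324/20.5) / 0.03070 = 2.760 / 0.03070 ≈ 89.9 hours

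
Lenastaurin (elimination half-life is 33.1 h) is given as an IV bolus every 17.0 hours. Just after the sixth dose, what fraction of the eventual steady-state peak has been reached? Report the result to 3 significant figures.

k = ln 2 / 33.1 = 0.02094 h⁻¹
f_n = 1 − e^(−nkτ) = 1 − e^(−6 × 0.02094 × 17.0) = 1 − e^(−2.136) = 1 − 0.1181 ≈ 0.882

0.882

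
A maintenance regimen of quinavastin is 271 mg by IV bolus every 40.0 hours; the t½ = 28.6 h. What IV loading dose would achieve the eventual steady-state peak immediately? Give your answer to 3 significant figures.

437 mg

k = ln 2 / 28.6 = 0.02424 h⁻¹
Accumulation ratio R = 1 / (1 − e^(−kτ)) = 1 / (1 − e^(−0.02424×40.0)) = 1 / (1 − 0.3793) = 1.611
Loading dose = maintenance dose × R = 271 × 1.611 ≈ 437 mg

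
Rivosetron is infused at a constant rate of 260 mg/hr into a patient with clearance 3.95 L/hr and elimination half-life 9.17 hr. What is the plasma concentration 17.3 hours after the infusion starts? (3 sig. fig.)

48.0 µg/mL

Css = rate / CL = 260 / 3.95 = 65.82 µg/mL
k = ln 2 / 9.17 = 0.07559 hr⁻¹
C(t) = Css (1 − e^(−kt)) = 65.82 × (1 − e^(−1.308)) = 65.82 × 0.7296 ≈ 48.0 µg/mL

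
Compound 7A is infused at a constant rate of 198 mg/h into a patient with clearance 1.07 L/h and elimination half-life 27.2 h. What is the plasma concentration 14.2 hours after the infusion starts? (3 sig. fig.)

56.2 mg/L

Css = rate / CL = 198 / 1.07 = 185.0 mg/L
k = ln 2 / 27.2 = 0.02548 h⁻¹
C(t) = Css (1 − e^(−kt)) = 185.0 × (1 − e^(−0.3619)) = 185.0 × 0.3036 ≈ 56.2 mg/L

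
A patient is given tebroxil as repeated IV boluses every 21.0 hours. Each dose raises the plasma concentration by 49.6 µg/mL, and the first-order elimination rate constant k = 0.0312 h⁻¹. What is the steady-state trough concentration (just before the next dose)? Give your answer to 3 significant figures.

53.6 µg/mL

Fraction remaining after one interval: e^(−kτ) = e^(−0.03120 × 21.0) = 0.5193
R = 1 / (1 − 0.5193) = 2.080
Css,max = 49.6 × 2.080 = 103.2 µg/mL
Css,min = Css,max × e^(−kτ) = 103.2 × 0.5193 ≈ 53.6 µg/mL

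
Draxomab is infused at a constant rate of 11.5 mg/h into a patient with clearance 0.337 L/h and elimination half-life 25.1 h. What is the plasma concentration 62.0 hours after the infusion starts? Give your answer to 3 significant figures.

28.0 mg/L

Css = rate / CL = 11.5 / 0.337 = 34.12 mg/L
k = ln 2 / 25.1 = 0.02762 h⁻¹
C(t) = Css (1 − e^(−kt)) = 34.12 × (1 − e^(−1.712)) = 34.12 × 0.8195 ≈ 28.0 mg/L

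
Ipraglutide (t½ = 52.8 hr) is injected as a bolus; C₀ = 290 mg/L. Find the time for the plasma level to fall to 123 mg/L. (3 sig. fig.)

k = ln 2 / 52.8 = 0.01313 hr⁻¹
C(t) = C₀ e^(−kt)  ⇒  t = ln(C₀/C) / k
t = ln(290/123) / 0.01313 = 0.8577 / 0.01313 ≈ 65.3 hours

65.3 hours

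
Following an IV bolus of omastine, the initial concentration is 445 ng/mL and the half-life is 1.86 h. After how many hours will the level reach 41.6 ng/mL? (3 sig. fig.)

6.36 hours

k = ln 2 / 1.86 = 0.3727 h⁻¹
C(t) = C₀ e^(−kt)  ⇒  t = ln(C₀/C) / k
t = ln(445/41.6) / 0.3727 = 2.370 / 0.3727 ≈ 6.36 hours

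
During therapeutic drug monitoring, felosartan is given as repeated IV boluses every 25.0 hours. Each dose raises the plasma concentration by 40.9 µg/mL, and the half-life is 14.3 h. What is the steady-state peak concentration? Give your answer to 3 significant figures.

k = ln 2 / 14.3 = 0.04847 h⁻¹
Fraction remaining after one interval: e^(−kτ) = e^(−0.04847 × 25.0) = 0.2977
R = 1 / (1 − 0.2977) = 1.424
Css,max = 40.9 × 1.424 ≈ 58.2 µg/mL

58.2 µg/mL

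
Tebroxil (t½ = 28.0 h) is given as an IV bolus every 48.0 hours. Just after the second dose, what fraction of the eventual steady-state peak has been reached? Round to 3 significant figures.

k = ln 2 / 28.0 = 0.02476 h⁻¹
f_n = 1 − e^(−nkτ) = 1 − e^(−2 × 0.02476 × 48.0) = 1 − e^(−2.377) = 1 − 0.09287 ≈ 0.907

0.907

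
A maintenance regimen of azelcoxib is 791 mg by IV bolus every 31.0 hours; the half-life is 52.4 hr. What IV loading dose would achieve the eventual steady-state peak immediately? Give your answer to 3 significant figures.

2350 mg

k = ln 2 / 52.4 = 0.01323 hr⁻¹
Accumulation ratio R = 1 / (1 − e^(−kτ)) = 1 / (1 − e^(−0.01323×31.0)) = 1 / (1 − 0.6636) = 2.973
Loading dose = maintenance dose × R = 791 × 2.973 ≈ 2350 mg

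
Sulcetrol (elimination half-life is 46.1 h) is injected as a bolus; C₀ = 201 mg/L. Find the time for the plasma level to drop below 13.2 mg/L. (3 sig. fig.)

181 hours

k = ln 2 / 46.1 = 0.01504 h⁻¹
C(t) = C₀ e^(−kt)  ⇒  t = ln(C₀/C) / k
t = ln(201/13.2) / 0.01504 = 2.723 / 0.01504 ≈ 181 hours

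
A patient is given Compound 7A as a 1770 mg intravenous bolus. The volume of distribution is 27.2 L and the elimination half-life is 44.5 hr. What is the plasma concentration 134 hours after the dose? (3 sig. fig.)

8.07 mg/L

C₀ = dose / V = 1770 / 27.2 = 65.07 mg/L
k = ln 2 / 44.5 = 0.01558 hr⁻¹
C(t) = C₀ e^(−kt) = 65.07 × e^(−0.01558 × 134) = 65.07 × e^(−2.087) = 65.07 × 0.1240 ≈ 8.07 mg/L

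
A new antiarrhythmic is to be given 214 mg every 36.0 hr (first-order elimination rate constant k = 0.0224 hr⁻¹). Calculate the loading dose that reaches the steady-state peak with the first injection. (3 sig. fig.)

387 mg

Accumulation ratio R = 1 / (1 − e^(−kτ)) = 1 / (1 − e^(−0.02240×36.0)) = 1 / (1 − 0.4465) = 1.807
Loading dose = maintenance dose × R = 214 × 1.807 ≈ 387 mg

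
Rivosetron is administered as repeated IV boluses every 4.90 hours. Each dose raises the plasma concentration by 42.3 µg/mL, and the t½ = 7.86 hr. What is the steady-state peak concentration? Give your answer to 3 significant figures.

121 µg/mL

k = ln 2 / 7.86 = 0.08819 hr⁻¹
Fraction remaining after one interval: e^(−kτ) = e^(−0.08819 × 4.90) = 0.6491
R = 1 / (1 − 0.6491) = 2.850
Css,max = 42.3 × 2.850 ≈ 121 µg/mL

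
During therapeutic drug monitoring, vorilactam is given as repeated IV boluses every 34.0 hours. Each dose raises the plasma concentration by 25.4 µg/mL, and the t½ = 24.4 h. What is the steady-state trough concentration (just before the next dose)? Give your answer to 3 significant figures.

15.6 µg/mL

k = ln 2 / 24.4 = 0.02841 h⁻¹
Fraction remaining after one interval: e^(−kτ) = e^(−0.02841 × 34.0) = 0.3807
R = 1 / (1 − 0.3807) = 1.615
Css,max = 25.4 × 1.615 = 41.01 µg/mL
Css,min = Css,max × e^(−kτ) = 41.01 × 0.3807 ≈ 15.6 µg/mL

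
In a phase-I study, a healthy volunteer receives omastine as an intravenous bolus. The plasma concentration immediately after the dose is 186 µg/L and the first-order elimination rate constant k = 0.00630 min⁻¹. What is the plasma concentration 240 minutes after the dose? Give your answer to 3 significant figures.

C(t) = C₀ e^(−kt) = 186 × e^(−0.006300 × 240) = 186 × e^(−1.512) = 186 × 0.2205 ≈ 41.0 µg/L

41.0 µg/L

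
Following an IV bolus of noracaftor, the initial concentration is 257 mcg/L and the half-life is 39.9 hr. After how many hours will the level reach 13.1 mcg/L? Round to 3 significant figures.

171 hours

k = ln 2 / 39.9 = 0.01737 hr⁻¹
C(t) = C₀ e^(−kt)  ⇒  t = ln(C₀/C) / k
t = ln(257/13.1) / 0.01737 = 2.976 / 0.01737 ≈ 171 hours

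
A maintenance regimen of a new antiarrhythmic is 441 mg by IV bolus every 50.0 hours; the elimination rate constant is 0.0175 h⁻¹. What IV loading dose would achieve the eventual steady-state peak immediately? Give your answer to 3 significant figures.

756 mg

Accumulation ratio R = 1 / (1 − e^(−kτ)) = 1 / (1 − e^(−0.01750×50.0)) = 1 / (1 − 0.4169) = 1.715
Loading dose = maintenance dose × R = 441 × 1.715 ≈ 756 mg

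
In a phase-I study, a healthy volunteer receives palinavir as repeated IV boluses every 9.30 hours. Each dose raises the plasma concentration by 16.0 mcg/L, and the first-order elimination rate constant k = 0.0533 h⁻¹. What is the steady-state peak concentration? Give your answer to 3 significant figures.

40.9 mcg/L

Fraction remaining after one interval: e^(−kτ) = e^(−0.05330 × 9.30) = 0.6092
R = 1 / (1 − 0.6092) = 2.559
Css,max = 16.0 × 2.559 ≈ 40.9 mcg/L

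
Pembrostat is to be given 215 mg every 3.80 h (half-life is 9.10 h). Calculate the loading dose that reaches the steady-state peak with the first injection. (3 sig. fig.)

k = ln 2 / 9.10 = 0.07617 h⁻¹
Accumulation ratio R = 1 / (1 − e^(−kτ)) = 1 / (1 − e^(−0.07617×3.80)) = 1 / (1 − 0.7487) = 3.979
Loading dose = maintenance dose × R = 215 × 3.979 ≈ 855 mg

855 mg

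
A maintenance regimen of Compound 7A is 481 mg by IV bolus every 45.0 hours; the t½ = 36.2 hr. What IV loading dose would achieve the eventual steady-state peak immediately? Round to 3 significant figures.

833 mg

k = ln 2 / 36.2 = 0.01915 hr⁻¹
Accumulation ratio R = 1 / (1 − e^(−kτ)) = 1 / (1 − e^(−0.01915×45.0)) = 1 / (1 − 0.4225) = 1.731
Loading dose = maintenance dose × R = 481 × 1.731 ≈ 833 mg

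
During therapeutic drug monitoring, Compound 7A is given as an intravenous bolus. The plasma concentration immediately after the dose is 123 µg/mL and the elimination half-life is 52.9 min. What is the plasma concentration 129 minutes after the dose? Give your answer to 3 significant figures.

k = ln 2 / 52.9 = 0.01310 min⁻¹
129 min is 2.439 half-lives, so C = 123 × (1/2)^2.439 = 123 × 0.1845 ≈ 22.7 µg/mL

22.7 µg/mL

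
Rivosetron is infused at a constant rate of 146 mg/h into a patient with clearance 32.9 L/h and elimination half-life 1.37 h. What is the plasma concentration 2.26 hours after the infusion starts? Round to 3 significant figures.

Css = rate / CL = 146 / 32.9 = 4.438 mg/L
k = ln 2 / 1.37 = 0.5059 h⁻¹
C(t) = Css (1 − e^(−kt)) = 4.438 × (1 − e^(−1.143)) = 4.438 × 0.6813 ≈ 3.02 mg/L

3.02 mg/L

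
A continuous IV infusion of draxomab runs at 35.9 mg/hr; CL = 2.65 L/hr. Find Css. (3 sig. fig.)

13.5 µg/mL

Css = infusion rate / CL = 35.9 / 2.65 ≈ 13.5 µg/mL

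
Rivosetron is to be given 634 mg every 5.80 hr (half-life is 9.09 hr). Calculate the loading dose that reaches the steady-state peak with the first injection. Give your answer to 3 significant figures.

k = ln 2 / 9.09 = 0.07625 hr⁻¹
Accumulation ratio R = 1 / (1 − e^(−kτ)) = 1 / (1 − e^(−0.07625×5.80)) = 1 / (1 − 0.6426) = 2.798
Loading dose = maintenance dose × R = 634 × 2.798 ≈ 1770 mg

1770 mg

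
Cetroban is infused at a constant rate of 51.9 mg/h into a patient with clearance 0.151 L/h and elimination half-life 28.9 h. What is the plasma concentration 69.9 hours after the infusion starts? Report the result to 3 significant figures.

Css = rate / CL = 51.9 / 0.151 = 343.7 mg/L
k = ln 2 / 28.9 = 0.02398 h⁻¹
C(t) = Css (1 − e^(−kt)) = 343.7 × (1 − e^(−1.677)) = 343.7 × 0.8130 ≈ 279 mg/L

279 mg/L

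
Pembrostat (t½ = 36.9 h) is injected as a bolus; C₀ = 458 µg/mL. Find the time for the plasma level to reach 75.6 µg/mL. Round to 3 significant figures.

k = ln 2 / 36.9 = 0.01878 h⁻¹
C(t) = C₀ e^(−kt)  ⇒  t = ln(C₀/C) / k
t = ln(458/75.6) / 0.01878 = 1.801 / 0.01878 ≈ 95.9 hours

95.9 hours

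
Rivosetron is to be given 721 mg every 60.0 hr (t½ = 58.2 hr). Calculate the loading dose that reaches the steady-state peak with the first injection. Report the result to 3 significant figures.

k = ln 2 / 58.2 = 0.01191 hr⁻¹
Accumulation ratio R = 1 / (1 − e^(−kτ)) = 1 / (1 − e^(−0.01191×60.0)) = 1 / (1 − 0.4894) = 1.958
Loading dose = maintenance dose × R = 721 × 1.958 ≈ 1410 mg

1410 mg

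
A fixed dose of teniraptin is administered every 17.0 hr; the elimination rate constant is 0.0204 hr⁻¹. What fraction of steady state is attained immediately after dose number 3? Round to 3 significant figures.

f_n = 1 − e^(−nkτ) = 1 − e^(−3 × 0.02040 × 17.0) = 1 − e^(−1.040) = 1 − 0.3533 ≈ 0.647

0.647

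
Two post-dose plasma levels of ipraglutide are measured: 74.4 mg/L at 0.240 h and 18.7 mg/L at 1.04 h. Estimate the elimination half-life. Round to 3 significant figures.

0.402 hours

k = ln(C₁/C₂) / (t₂ − t₁) = ln(74.4/18.7) / (1.04 − 0.240)
  = 1.381 / 0.8000 = 1.726 h⁻¹
t½ = ln 2 / k = ln 2 / 1.726 ≈ 0.402 hours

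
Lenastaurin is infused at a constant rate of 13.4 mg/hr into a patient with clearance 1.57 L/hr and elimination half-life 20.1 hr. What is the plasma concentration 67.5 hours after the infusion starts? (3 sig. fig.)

7.70 mg/L

Css = rate / CL = 13.4 / 1.57 = 8.535 mg/L
k = ln 2 / 20.1 = 0.03448 hr⁻¹
C(t) = Css (1 − e^(−kt)) = 8.535 × (1 − e^(−2.328)) = 8.535 × 0.9025 ≈ 7.70 mg/L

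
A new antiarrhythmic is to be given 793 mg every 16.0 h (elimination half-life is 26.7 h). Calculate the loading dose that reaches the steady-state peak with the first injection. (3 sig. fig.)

2330 mg

k = ln 2 / 26.7 = 0.02596 h⁻¹
Accumulation ratio R = 1 / (1 − e^(−kτ)) = 1 / (1 − e^(−0.02596×16.0)) = 1 / (1 − 0.6601) = 2.942
Loading dose = maintenance dose × R = 793 × 2.942 ≈ 2330 mg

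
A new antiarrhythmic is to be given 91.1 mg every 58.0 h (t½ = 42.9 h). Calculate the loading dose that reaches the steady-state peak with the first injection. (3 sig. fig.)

k = ln 2 / 42.9 = 0.01616 h⁻¹
Accumulation ratio R = 1 / (1 − e^(−kτ)) = 1 / (1 − e^(−0.01616×58.0)) = 1 / (1 − 0.3918) = 1.644
Loading dose = maintenance dose × R = 91.1 × 1.644 ≈ 150 mg

150 mg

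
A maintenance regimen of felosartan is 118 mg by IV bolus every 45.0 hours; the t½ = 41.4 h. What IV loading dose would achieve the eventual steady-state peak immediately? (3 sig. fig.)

k = ln 2 / 41.4 = 0.01674 h⁻¹
Accumulation ratio R = 1 / (1 − e^(−kτ)) = 1 / (1 − e^(−0.01674×45.0)) = 1 / (1 − 0.4708) = 1.889
Loading dose = maintenance dose × R = 118 × 1.889 ≈ 223 mg

223 mg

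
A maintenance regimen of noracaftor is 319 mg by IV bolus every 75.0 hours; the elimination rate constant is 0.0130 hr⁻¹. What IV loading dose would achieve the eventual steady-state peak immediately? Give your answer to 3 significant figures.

Accumulation ratio R = 1 / (1 − e^(−kτ)) = 1 / (1 − e^(−0.01300×75.0)) = 1 / (1 − 0.3772) = 1.606
Loading dose = maintenance dose × R = 319 × 1.606 ≈ 512 mg

512 mg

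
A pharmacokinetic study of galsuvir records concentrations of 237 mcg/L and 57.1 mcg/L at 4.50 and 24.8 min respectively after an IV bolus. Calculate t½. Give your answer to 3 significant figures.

9.89 minutes

k = ln(C₁/C₂) / (t₂ − t₁) = ln(237/57.1) / (24.8 − 4.50)
  = 1.423 / 20.30 = 0.07011 min⁻¹
t½ = ln 2 / k = ln 2 / 0.07011 ≈ 9.89 minutes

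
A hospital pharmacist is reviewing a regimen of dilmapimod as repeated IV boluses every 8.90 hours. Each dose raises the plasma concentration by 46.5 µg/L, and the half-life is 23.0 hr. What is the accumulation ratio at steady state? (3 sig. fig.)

4.25

k = ln 2 / 23.0 = 0.03014 hr⁻¹
Fraction remaining after one interval: e^(−kτ) = e^(−0.03014 × 8.90) = 0.7647
R = 1 / (1 − 0.7647) = 1 / 0.2353 ≈ 4.25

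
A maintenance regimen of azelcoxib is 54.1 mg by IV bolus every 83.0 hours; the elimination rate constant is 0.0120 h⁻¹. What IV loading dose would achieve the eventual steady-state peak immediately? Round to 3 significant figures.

85.8 mg

Accumulation ratio R = 1 / (1 − e^(−kτ)) = 1 / (1 − e^(−0.01200×83.0)) = 1 / (1 − 0.3694) = 1.586
Loading dose = maintenance dose × R = 54.1 × 1.586 ≈ 85.8 mg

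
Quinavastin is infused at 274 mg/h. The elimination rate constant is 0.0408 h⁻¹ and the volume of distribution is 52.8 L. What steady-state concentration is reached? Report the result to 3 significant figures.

CL = k · V = 0.0408 × 52.8 = 2.154 L/h
Css = rate / CL = 274 / 2.154 ≈ 127 mg/L

127 mg/L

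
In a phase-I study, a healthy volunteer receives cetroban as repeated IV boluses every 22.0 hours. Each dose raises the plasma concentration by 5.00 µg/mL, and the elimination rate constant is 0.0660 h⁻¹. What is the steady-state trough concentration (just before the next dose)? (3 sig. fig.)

Fraction remaining after one interval: e^(−kτ) = e^(−0.06600 × 22.0) = 0.2341
R = 1 / (1 − 0.2341) = 1.306
Css,max = 5.00 × 1.306 = 6.528 µg/mL
Css,min = Css,max × e^(−kτ) = 6.528 × 0.2341 ≈ 1.53 µg/mL

1.53 µg/mL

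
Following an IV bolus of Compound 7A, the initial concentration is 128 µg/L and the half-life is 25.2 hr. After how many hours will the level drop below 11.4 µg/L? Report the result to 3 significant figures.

k = ln 2 / 25.2 = 0.02751 hr⁻¹
C(t) = C₀ e^(−kt)  ⇒  t = ln(C₀/C) / k
t = ln(128/11.4) / 0.02751 = 2.418 / 0.02751 ≈ 87.9 hours

87.9 hours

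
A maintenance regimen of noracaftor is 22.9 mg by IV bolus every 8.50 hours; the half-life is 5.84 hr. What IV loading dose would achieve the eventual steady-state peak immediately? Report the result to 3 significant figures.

k = ln 2 / 5.84 = 0.1187 hr⁻¹
Accumulation ratio R = 1 / (1 − e^(−kτ)) = 1 / (1 − e^(−0.1187×8.50)) = 1 / (1 − 0.3646) = 1.574
Loading dose = maintenance dose × R = 22.9 × 1.574 ≈ 36.0 mg

36.0 mg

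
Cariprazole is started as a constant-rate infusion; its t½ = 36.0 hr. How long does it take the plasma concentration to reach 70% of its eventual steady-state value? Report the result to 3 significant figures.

k = ln 2 / 36.0 = 0.01925 hr⁻¹
f = 1 − e^(−kt)  ⇒  t = −ln(1 − f) / k
t = −ln(1 − 0.7) / 0.01925 = 1.204 / 0.01925 ≈ 62.5 hours

62.5 hours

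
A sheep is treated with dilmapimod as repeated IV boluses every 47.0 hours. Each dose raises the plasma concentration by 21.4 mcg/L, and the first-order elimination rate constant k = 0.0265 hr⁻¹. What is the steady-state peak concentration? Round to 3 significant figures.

Fraction remaining after one interval: e^(−kτ) = e^(−0.02650 × 47.0) = 0.2878
R = 1 / (1 − 0.2878) = 1.404
Css,max = 21.4 × 1.404 ≈ 30.0 mcg/L

30.0 mcg/L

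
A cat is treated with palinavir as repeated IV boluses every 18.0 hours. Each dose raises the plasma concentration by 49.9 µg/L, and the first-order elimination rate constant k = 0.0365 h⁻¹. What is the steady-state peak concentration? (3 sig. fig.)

104 µg/L

Fraction remaining after one interval: e^(−kτ) = e^(−0.03650 × 18.0) = 0.5184
R = 1 / (1 − 0.5184) = 2.076
Css,max = 49.9 × 2.076 ≈ 104 µg/L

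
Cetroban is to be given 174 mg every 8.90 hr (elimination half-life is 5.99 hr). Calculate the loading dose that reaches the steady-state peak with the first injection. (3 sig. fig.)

271 mg

k = ln 2 / 5.99 = 0.1157 hr⁻¹
Accumulation ratio R = 1 / (1 − e^(−kτ)) = 1 / (1 − e^(−0.1157×8.90)) = 1 / (1 − 0.3570) = 1.555
Loading dose = maintenance dose × R = 174 × 1.555 ≈ 271 mg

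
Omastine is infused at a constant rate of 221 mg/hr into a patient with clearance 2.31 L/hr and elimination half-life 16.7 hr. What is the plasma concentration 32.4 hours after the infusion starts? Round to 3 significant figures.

Css = rate / CL = 221 / 2.31 = 95.67 mg/L
k = ln 2 / 16.7 = 0.04151 hr⁻¹
C(t) = Css (1 − e^(−kt)) = 95.67 × (1 − e^(−1.345)) = 95.67 × 0.7394 ≈ 70.7 mg/L

70.7 mg/L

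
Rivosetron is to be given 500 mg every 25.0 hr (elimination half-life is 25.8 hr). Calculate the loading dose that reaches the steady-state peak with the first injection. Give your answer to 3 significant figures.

1020 mg

k = ln 2 / 25.8 = 0.02687 hr⁻¹
Accumulation ratio R = 1 / (1 − e^(−kτ)) = 1 / (1 − e^(−0.02687×25.0)) = 1 / (1 − 0.5109) = 2.044
Loading dose = maintenance dose × R = 500 × 2.044 ≈ 1020 mg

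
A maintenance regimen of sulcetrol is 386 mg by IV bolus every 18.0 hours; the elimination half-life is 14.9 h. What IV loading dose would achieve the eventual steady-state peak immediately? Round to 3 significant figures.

k = ln 2 / 14.9 = 0.04652 h⁻¹
Accumulation ratio R = 1 / (1 − e^(−kτ)) = 1 / (1 − e^(−0.04652×18.0)) = 1 / (1 − 0.4329) = 1.763
Loading dose = maintenance dose × R = 386 × 1.763 ≈ 681 mg

681 mg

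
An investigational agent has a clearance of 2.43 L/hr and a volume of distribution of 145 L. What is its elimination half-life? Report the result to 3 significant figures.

41.4 hours

k = CL / V = 2.43 / 145 = 0.01676 hr⁻¹
t½ = ln 2 / k = ln 2 / 0.01676 ≈ 41.4 hours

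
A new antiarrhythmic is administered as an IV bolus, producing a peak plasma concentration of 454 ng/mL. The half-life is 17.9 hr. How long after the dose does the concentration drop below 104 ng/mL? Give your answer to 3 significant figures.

k = ln 2 / 17.9 = 0.03872 hr⁻¹
C(t) = C₀ e^(−kt)  ⇒  t = ln(C₀/C) / k
t = ln(454/104) / 0.03872 = 1.474 / 0.03872 ≈ 38.1 hours

38.1 hours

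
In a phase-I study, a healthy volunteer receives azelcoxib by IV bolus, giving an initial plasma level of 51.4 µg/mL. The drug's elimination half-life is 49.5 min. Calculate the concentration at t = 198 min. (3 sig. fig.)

3.21 µg/mL

k = ln 2 / 49.5 = 0.01400 min⁻¹
C(t) = C₀ e^(−kt) = 51.4 × e^(−0.01400 × 198) = 51.4 × e^(−2.773) = 51.4 × 0.06250 ≈ 3.21 µg/mL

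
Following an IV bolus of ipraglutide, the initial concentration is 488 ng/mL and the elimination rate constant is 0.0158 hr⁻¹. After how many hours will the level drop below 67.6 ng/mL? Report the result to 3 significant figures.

125 hours

C(t) = C₀ e^(−kt)  ⇒  t = ln(C₀/C) / k
t = ln(488/67.6) / 0.01580 = 1.977 / 0.01580 ≈ 125 hours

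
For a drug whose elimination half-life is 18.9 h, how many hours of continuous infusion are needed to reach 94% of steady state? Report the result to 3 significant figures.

76.7 hours

k = ln 2 / 18.9 = 0.03667 h⁻¹
f = 1 − e^(−kt)  ⇒  t = −ln(1 − f) / k
t = −ln(1 − 0.94) / 0.03667 = 2.813 / 0.03667 ≈ 76.7 hours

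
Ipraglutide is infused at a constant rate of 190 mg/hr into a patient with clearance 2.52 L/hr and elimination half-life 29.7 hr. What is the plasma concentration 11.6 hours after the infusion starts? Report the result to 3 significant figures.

Css = rate / CL = 190 / 2.52 = 75.40 mg/L
k = ln 2 / 29.7 = 0.02334 hr⁻¹
C(t) = Css (1 − e^(−kt)) = 75.40 × (1 − e^(−0.2707)) = 75.40 × 0.2372 ≈ 17.9 mg/L

17.9 mg/L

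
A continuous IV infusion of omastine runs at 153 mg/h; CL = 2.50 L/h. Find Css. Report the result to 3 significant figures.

61.2 mg/L

Css = infusion rate / CL = 153 / 2.50 ≈ 61.2 mg/L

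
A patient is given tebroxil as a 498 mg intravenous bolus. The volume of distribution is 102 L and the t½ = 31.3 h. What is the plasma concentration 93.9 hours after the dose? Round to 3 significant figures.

0.610 µg/mL

C₀ = dose / V = 498 / 102 = 4.882 µg/mL
k = ln 2 / 31.3 = 0.02215 h⁻¹
C(t) = C₀ e^(−kt) = 4.882 × e^(−0.02215 × 93.9) = 4.882 × e^(−2.079) = 4.882 × 0.1250 ≈ 0.610 µg/mL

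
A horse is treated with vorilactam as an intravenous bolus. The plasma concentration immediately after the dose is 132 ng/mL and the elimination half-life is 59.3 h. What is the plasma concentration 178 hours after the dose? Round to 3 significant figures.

k = ln 2 / 59.3 = 0.01169 h⁻¹
C(t) = C₀ e^(−kt) = 132 × e^(−0.01169 × 178) = 132 × e^(−2.081) = 132 × 0.1249 ≈ 16.5 ng/mL

16.5 ng/mL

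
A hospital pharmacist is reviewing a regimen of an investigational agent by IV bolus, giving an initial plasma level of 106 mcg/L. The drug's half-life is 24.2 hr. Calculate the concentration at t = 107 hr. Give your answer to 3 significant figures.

4.95 mcg/L

k = ln 2 / 24.2 = 0.02864 hr⁻¹
107 hr is 4.421 half-lives, so C = 106 × (1/2)^4.421 = 106 × 0.04667 ≈ 4.95 mcg/L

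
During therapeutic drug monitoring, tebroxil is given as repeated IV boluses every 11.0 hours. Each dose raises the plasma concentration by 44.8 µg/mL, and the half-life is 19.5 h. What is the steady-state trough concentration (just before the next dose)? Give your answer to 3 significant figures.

93.6 µg/mL

k = ln 2 / 19.5 = 0.03555 h⁻¹
Fraction remaining after one interval: e^(−kτ) = e^(−0.03555 × 11.0) = 0.6764
R = 1 / (1 − 0.6764) = 3.090
Css,max = 44.8 × 3.090 = 138.4 µg/mL
Css,min = Css,max × e^(−kτ) = 138.4 × 0.6764 ≈ 93.6 µg/mL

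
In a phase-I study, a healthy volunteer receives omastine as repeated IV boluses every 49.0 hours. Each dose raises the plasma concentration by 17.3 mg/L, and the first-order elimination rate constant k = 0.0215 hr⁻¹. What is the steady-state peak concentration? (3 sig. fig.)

26.6 mg/L

Fraction remaining after one interval: e^(−kτ) = e^(−0.02150 × 49.0) = 0.3487
R = 1 / (1 − 0.3487) = 1.535
Css,max = 17.3 × 1.535 ≈ 26.6 mg/L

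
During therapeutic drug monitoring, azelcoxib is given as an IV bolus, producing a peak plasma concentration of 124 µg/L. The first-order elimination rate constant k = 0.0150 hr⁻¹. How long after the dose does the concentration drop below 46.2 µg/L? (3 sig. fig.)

C(t) = C₀ e^(−kt)  ⇒  t = ln(C₀/C) / k
t = ln(124/46.2) / 0.01500 = 0.9873 / 0.01500 ≈ 65.8 hours

65.8 hours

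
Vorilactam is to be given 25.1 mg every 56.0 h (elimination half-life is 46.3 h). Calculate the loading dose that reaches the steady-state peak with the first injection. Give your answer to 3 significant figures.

k = ln 2 / 46.3 = 0.01497 h⁻¹
Accumulation ratio R = 1 / (1 − e^(−kτ)) = 1 / (1 − e^(−0.01497×56.0)) = 1 / (1 − 0.4324) = 1.762
Loading dose = maintenance dose × R = 25.1 × 1.762 ≈ 44.2 mg

44.2 mg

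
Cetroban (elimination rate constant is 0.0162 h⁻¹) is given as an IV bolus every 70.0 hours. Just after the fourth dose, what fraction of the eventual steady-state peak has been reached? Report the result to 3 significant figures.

0.989

f_n = 1 − e^(−nkτ) = 1 − e^(−4 × 0.01620 × 70.0) = 1 − e^(−4.536) = 1 − 0.01072 ≈ 0.989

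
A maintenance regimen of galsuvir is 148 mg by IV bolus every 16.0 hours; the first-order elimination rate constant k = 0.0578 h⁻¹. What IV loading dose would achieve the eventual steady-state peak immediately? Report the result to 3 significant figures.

245 mg

Accumulation ratio R = 1 / (1 − e^(−kτ)) = 1 / (1 − e^(−0.05780×16.0)) = 1 / (1 − 0.3966) = 1.657
Loading dose = maintenance dose × R = 148 × 1.657 ≈ 245 mg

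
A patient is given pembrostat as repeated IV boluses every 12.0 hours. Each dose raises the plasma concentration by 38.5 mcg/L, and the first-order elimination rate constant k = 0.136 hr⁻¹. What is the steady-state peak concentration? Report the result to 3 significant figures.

Fraction remaining after one interval: e^(−kτ) = e^(−0.1360 × 12.0) = 0.1955
R = 1 / (1 − 0.1955) = 1.243
Css,max = 38.5 × 1.243 ≈ 47.9 mcg/L

47.9 mcg/L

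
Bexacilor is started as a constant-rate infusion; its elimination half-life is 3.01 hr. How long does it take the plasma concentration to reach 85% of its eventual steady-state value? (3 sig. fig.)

8.24 hours

k = ln 2 / 3.01 = 0.2303 hr⁻¹
f = 1 − e^(−kt)  ⇒  t = −ln(1 − f) / k
t = −ln(1 − 0.85) / 0.2303 = 1.897 / 0.2303 ≈ 8.24 hours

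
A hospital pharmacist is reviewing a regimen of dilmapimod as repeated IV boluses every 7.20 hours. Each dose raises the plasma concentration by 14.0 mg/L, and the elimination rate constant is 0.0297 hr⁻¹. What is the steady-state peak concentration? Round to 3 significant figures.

72.7 mg/L

Fraction remaining after one interval: e^(−kτ) = e^(−0.02970 × 7.20) = 0.8075
R = 1 / (1 − 0.8075) = 5.194
Css,max = 14.0 × 5.194 ≈ 72.7 mg/L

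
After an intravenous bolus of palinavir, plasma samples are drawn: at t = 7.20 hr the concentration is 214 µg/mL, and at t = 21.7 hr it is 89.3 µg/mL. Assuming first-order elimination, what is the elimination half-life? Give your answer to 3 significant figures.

k = ln(C₁/C₂) / (t₂ − t₁) = ln(214/89.3) / (21.7 − 7.20)
  = 0.8740 / 14.50 = 0.06027 hr⁻¹
t½ = ln 2 / k = ln 2 / 0.06027 ≈ 11.5 hours

11.5 hours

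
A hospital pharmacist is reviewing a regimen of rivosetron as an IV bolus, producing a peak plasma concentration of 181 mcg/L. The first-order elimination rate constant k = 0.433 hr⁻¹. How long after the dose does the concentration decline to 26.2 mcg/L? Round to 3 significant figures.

C(t) = C₀ e^(−kt)  ⇒  t = ln(C₀/C) / k
t = ln(181/26.2) / 0.4330 = 1.933 / 0.4330 ≈ 4.46 hours

4.46 hours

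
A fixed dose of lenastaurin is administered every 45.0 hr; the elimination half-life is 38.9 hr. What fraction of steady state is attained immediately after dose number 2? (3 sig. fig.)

0.799

k = ln 2 / 38.9 = 0.01782 hr⁻¹
f_n = 1 − e^(−nkτ) = 1 − e^(−2 × 0.01782 × 45.0) = 1 − e^(−1.604) = 1 − 0.2012 ≈ 0.799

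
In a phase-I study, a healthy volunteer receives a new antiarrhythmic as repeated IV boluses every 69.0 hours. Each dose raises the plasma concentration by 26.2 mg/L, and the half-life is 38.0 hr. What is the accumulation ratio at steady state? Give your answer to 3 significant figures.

1.40

k = ln 2 / 38.0 = 0.01824 hr⁻¹
Fraction remaining after one interval: e^(−kτ) = e^(−0.01824 × 69.0) = 0.2840
R = 1 / (1 − 0.2840) = 1 / 0.7160 ≈ 1.40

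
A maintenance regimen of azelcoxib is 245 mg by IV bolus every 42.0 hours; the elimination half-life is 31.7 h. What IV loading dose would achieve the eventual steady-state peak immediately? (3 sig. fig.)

k = ln 2 / 31.7 = 0.02187 h⁻¹
Accumulation ratio R = 1 / (1 − e^(−kτ)) = 1 / (1 − e^(−0.02187×42.0)) = 1 / (1 − 0.3992) = 1.664
Loading dose = maintenance dose × R = 245 × 1.664 ≈ 408 mg

408 mg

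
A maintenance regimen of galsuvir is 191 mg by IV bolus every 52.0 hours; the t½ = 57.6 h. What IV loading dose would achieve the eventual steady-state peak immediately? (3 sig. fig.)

k = ln 2 / 57.6 = 0.01203 h⁻¹
Accumulation ratio R = 1 / (1 − e^(−kτ)) = 1 / (1 − e^(−0.01203×52.0)) = 1 / (1 − 0.5349) = 2.150
Loading dose = maintenance dose × R = 191 × 2.150 ≈ 411 mg

411 mg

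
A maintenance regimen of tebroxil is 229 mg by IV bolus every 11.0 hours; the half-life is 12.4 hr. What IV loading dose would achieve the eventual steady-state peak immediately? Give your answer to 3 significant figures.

k = ln 2 / 12.4 = 0.05590 hr⁻¹
Accumulation ratio R = 1 / (1 − e^(−kτ)) = 1 / (1 − e^(−0.05590×11.0)) = 1 / (1 − 0.5407) = 2.177
Loading dose = maintenance dose × R = 229 × 2.177 ≈ 499 mg

499 mg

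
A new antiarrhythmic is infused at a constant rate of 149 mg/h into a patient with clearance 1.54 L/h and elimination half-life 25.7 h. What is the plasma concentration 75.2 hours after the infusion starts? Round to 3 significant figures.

84.0 mg/L

Css = rate / CL = 149 / 1.54 = 96.75 mg/L
k = ln 2 / 25.7 = 0.02697 h⁻¹
C(t) = Css (1 − e^(−kt)) = 96.75 × (1 − e^(−2.028)) = 96.75 × 0.8684 ≈ 84.0 mg/L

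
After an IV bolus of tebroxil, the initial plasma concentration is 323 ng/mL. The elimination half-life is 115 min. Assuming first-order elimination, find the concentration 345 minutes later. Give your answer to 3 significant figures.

40.4 ng/mL

k = ln 2 / 115 = 0.006027 min⁻¹
C(t) = C₀ e^(−kt) = 323 × e^(−0.006027 × 345) = 323 × e^(−2.079) = 323 × 0.1250 ≈ 40.4 ng/mL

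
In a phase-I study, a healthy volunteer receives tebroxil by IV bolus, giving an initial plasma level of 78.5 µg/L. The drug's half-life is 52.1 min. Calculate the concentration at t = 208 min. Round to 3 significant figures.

k = ln 2 / 52.1 = 0.01330 min⁻¹
208 min is 3.992 half-lives, so C = 78.5 × (1/2)^3.992 = 78.5 × 0.06283 ≈ 4.93 µg/L

4.93 µg/L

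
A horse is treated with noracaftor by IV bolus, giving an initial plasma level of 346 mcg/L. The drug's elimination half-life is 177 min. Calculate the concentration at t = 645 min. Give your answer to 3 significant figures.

27.7 mcg/L

k = ln 2 / 177 = 0.003916 min⁻¹
C(t) = C₀ e^(−kt) = 346 × e^(−0.003916 × 645) = 346 × e^(−2.526) = 346 × 0.07999 ≈ 27.7 mcg/L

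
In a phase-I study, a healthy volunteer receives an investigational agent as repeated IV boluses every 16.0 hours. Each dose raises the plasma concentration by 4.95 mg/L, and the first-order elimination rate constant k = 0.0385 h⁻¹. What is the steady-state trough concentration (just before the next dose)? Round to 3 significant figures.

5.81 mg/L

Fraction remaining after one interval: e^(−kτ) = e^(−0.03850 × 16.0) = 0.5401
R = 1 / (1 − 0.5401) = 2.174
Css,max = 4.95 × 2.174 = 10.76 mg/L
Css,min = Css,max × e^(−kτ) = 10.76 × 0.5401 ≈ 5.81 mg/L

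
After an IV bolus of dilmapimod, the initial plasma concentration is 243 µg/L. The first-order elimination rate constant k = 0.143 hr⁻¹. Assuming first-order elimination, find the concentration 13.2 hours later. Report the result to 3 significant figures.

C(t) = C₀ e^(−kt) = 243 × e^(−0.1430 × 13.2) = 243 × e^(−1.888) = 243 × 0.1514 ≈ 36.8 µg/L

36.8 µg/L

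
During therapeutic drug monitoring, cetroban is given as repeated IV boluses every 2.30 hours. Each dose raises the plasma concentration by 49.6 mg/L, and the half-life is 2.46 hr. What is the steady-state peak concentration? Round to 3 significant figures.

k = ln 2 / 2.46 = 0.2818 hr⁻¹
Fraction remaining after one interval: e^(−kτ) = e^(−0.2818 × 2.30) = 0.5231
R = 1 / (1 − 0.5231) = 2.097
Css,max = 49.6 × 2.097 ≈ 104 mg/L

104 mg/L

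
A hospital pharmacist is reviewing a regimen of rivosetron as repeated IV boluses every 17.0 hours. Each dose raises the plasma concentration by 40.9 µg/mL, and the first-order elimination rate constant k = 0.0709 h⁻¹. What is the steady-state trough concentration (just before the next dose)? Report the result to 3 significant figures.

17.5 µg/mL

Fraction remaining after one interval: e^(−kτ) = e^(−0.07090 × 17.0) = 0.2996
R = 1 / (1 − 0.2996) = 1.428
Css,max = 40.9 × 1.428 = 58.40 µg/mL
Css,min = Css,max × e^(−kτ) = 58.40 × 0.2996 ≈ 17.5 µg/mL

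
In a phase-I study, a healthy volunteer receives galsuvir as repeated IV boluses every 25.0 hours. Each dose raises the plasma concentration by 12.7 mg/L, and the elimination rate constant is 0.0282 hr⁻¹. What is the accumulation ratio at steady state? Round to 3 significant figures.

Fraction remaining after one interval: e^(−kτ) = e^(−0.02820 × 25.0) = 0.4941
R = 1 / (1 − 0.4941) = 1 / 0.5059 ≈ 1.98

1.98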